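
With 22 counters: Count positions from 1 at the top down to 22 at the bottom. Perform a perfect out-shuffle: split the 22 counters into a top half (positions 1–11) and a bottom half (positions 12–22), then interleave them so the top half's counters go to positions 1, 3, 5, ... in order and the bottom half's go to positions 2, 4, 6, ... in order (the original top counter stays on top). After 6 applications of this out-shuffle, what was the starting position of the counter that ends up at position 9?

9

Work backwards from position 9, undoing one out-shuffle at a time:
9 ← 5 ← 3 ← 2 ← 12 ← 17 ← 9
So the counter now at position 9 started at position 9.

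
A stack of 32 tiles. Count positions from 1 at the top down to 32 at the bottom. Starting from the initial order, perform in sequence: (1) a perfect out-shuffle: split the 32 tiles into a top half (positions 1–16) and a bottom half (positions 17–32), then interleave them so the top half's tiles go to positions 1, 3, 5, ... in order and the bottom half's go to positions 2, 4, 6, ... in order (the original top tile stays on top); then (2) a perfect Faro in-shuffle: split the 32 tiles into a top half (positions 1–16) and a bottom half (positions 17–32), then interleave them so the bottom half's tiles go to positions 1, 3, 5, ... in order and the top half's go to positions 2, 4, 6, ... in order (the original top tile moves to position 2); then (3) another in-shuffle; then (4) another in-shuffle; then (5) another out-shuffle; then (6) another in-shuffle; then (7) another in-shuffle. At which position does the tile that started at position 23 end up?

Track the tile from position 23 forward through each operation:
  after op 1 (out-shuffle): 23 → 14
  after op 2 (in-shuffle): 14 → 28
  after op 3 (in-shuffle): 28 → 23
  after op 4 (in-shuffle): 23 → 13
  after op 5 (out-shuffle): 13 → 25
  after op 6 (in-shuffle): 25 → 17
  after op 7 (in-shuffle): 17 → 1

1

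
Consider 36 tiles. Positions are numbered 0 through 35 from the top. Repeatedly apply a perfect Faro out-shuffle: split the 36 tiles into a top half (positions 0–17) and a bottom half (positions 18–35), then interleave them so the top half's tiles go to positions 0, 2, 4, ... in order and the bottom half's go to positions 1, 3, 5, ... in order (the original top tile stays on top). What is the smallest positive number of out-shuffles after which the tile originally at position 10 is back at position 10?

Follow position 10 under repeated out-shuffles:
10 → 20 → 5 → 10
It first returns after 3 out-shuffles.

3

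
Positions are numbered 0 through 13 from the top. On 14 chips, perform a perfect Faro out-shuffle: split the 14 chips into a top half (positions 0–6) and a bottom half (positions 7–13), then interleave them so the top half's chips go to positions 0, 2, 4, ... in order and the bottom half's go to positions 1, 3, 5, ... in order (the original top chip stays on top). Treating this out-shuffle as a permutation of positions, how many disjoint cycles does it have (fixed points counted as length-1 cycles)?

3

Trace each unvisited position around until it returns:
(0) (1 2 4 8 3 6 ... len 12) (13)
3 cycles in total.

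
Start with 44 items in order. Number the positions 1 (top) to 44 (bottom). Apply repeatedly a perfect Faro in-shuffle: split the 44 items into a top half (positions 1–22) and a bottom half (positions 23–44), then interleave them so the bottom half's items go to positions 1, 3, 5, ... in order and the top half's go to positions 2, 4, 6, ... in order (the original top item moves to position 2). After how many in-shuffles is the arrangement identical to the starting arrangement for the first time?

The in-shuffle permutes the 44 positions with cycle lengths [2, 4, 4, 4, 6, 12, 12].
Every item is home exactly when every cycle has completed a whole number of laps, i.e. after lcm(2, 4, 6, 12) = 12 in-shuffles.

12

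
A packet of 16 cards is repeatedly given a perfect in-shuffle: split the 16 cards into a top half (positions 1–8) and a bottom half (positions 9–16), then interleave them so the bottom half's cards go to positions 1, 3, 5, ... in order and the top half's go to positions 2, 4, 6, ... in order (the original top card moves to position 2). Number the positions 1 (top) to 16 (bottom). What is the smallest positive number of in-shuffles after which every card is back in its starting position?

8

The in-shuffle permutes the 16 positions with cycle lengths [8, 8].
Every card is home exactly when every cycle has completed a whole number of laps, i.e. after lcm(8) = 8 in-shuffles.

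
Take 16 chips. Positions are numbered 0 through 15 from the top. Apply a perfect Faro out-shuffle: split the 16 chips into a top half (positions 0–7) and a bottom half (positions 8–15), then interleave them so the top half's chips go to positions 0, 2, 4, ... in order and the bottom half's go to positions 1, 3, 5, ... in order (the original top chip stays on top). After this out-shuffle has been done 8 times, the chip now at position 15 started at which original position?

15

Work backwards from position 15, undoing one out-shuffle at a time:
15 ← 15 ← 15 ← 15 ← 15 ← 15 ← 15 ← 15 ← 15
So the chip now at position 15 started at position 15.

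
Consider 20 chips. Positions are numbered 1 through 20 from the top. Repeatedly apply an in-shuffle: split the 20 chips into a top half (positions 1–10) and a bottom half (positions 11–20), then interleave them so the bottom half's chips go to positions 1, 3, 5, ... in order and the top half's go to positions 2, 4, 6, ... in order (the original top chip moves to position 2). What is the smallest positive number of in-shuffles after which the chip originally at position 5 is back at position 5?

6

Follow position 5 under repeated in-shuffles:
5 → 10 → 20 → 19 → 17 → 13 → 5
It first returns after 6 in-shuffles.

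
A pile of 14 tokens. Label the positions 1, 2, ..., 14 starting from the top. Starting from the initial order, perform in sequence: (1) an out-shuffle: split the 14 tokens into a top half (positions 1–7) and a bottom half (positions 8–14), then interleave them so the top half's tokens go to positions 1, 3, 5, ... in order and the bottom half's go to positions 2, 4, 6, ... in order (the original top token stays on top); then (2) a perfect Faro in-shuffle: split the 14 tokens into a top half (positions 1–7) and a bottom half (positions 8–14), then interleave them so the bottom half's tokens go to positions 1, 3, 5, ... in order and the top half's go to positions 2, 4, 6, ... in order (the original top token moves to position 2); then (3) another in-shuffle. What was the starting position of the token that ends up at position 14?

Undo the operations in reverse order, starting from position 14:
  undo op 3 (in-shuffle, from top half): 14 ← 7
  undo op 2 (in-shuffle, from bottom half): 7 ← 11
  undo op 1 (out-shuffle, from top half): 11 ← 6
So the token at position 14 came from original position 6.

6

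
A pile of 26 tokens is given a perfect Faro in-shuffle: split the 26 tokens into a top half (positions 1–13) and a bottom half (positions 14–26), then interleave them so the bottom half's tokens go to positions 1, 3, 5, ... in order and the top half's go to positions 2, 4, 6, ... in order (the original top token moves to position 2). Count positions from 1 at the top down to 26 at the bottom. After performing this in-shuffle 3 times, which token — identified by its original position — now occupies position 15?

Work backwards from position 15, undoing one in-shuffle at a time:
15 ← 21 ← 24 ← 12
So the token now at position 15 started at position 12.

12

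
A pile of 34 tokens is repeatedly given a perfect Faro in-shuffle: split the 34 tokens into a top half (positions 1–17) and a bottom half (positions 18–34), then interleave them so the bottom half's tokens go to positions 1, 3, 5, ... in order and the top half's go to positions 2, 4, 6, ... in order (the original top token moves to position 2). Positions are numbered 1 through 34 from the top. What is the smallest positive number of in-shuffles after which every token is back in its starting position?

12

The in-shuffle permutes the 34 positions with cycle lengths [3, 3, 4, 12, 12].
Every token is home exactly when every cycle has completed a whole number of laps, i.e. after lcm(3, 4, 12) = 12 in-shuffles.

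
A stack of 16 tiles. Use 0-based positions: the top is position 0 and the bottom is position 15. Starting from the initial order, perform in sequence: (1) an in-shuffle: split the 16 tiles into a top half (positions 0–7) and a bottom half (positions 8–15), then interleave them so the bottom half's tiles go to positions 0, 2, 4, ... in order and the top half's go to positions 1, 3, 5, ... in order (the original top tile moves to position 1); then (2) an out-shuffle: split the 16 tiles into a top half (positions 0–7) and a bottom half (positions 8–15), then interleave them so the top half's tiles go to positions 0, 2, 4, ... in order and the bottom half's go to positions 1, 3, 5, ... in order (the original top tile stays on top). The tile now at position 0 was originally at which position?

8

Undo the operations in reverse order, starting from position 0:
  undo op 2 (out-shuffle, from top half): 0 ← 0
  undo op 1 (in-shuffle, from bottom half): 0 ← 8
So the tile at position 0 came from original position 8.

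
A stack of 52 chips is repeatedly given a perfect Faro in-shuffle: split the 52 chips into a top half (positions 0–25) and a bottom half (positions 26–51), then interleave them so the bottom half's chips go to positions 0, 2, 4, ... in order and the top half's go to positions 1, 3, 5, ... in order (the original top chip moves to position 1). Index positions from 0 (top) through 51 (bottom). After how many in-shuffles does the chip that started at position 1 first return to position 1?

52

Follow position 1 under repeated in-shuffles:
1 → 3 → 7 → 15 → 31 → 10 → 21 → 43 → ... → 1 (length 52)
It first returns after 52 in-shuffles.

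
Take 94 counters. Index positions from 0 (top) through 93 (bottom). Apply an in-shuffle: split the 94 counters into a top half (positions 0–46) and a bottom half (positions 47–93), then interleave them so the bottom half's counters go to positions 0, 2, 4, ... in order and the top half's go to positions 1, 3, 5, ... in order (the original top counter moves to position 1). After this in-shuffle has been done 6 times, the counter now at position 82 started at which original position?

76

Work backwards from position 82, undoing one in-shuffle at a time:
82 ← 88 ← 91 ← 45 ← 22 ← 58 ← 76
So the counter now at position 82 started at position 76.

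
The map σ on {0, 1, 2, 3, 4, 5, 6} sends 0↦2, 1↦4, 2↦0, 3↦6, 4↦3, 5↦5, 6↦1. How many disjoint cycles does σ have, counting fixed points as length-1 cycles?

3

Cycle decomposition: (0 2) (1 4 3 6) (5).
3 cycles.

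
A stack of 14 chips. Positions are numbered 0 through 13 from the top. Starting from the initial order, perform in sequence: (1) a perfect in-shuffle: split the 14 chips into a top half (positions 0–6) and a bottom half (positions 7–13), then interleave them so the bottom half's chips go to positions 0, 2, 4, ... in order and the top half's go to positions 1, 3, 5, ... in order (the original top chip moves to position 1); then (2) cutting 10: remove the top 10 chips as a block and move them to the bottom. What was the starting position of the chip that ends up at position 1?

5

Undo the operations in reverse order, starting from position 1:
  undo op 2 (cut 10): 1 ← 11
  undo op 1 (in-shuffle, from top half): 11 ← 5
So the chip at position 1 came from original position 5.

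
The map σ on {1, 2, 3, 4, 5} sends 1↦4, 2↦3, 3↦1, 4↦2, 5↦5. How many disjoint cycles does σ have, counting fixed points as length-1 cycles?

Cycle decomposition: (1 4 2 3) (5).
2 cycles.

2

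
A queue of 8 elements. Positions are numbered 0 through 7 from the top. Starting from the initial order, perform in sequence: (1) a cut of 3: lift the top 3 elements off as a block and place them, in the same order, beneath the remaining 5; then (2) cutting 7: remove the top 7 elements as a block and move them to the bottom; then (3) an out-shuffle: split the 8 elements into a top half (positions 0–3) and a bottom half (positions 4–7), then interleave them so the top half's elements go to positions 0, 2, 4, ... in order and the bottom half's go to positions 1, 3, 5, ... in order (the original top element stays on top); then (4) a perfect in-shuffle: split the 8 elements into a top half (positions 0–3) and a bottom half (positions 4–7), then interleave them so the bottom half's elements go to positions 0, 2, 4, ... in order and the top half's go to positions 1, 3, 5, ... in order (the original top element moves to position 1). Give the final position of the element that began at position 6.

3

Track the element from position 6 forward through each operation:
  after op 1 (cut 3): 6 → 3
  after op 2 (cut 7): 3 → 4
  after op 3 (out-shuffle): 4 → 1
  after op 4 (in-shuffle): 1 → 3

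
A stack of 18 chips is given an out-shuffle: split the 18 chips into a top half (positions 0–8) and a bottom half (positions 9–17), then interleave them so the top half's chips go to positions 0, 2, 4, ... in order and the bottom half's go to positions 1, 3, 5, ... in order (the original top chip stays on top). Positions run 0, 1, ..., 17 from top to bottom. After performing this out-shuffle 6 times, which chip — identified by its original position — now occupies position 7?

11

Work backwards from position 7, undoing one out-shuffle at a time:
7 ← 12 ← 6 ← 3 ← 10 ← 5 ← 11
So the chip now at position 7 started at position 11.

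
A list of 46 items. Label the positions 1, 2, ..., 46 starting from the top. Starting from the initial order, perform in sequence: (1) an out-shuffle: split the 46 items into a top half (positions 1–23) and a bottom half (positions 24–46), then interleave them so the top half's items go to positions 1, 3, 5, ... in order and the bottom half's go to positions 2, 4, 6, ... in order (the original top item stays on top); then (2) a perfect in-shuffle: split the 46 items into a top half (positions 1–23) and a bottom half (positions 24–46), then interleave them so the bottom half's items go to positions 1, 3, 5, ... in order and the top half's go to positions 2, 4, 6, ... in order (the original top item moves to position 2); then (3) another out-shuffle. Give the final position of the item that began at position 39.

Track the item from position 39 forward through each operation:
  after op 1 (out-shuffle): 39 → 32
  after op 2 (in-shuffle): 32 → 17
  after op 3 (out-shuffle): 17 → 33

33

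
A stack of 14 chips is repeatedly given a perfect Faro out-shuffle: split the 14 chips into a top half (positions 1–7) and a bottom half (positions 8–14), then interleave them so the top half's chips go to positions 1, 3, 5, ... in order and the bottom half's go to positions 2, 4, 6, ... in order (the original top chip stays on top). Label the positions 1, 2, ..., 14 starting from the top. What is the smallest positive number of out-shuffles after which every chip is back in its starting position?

The out-shuffle permutes the 14 positions with cycle lengths [1, 1, 12].
Every chip is home exactly when every cycle has completed a whole number of laps, i.e. after lcm(1, 12) = 12 out-shuffles.

12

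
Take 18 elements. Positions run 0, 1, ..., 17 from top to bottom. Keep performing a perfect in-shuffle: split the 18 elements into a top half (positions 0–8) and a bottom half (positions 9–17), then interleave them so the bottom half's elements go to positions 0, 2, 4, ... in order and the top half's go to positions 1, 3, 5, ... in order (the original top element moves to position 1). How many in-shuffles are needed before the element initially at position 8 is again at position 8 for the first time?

18

Follow position 8 under repeated in-shuffles:
8 → 17 → 16 → 14 → 10 → 2 → 5 → 11 → 4 → 9 → 0 → 1 → 3 → 7 → 15 → 12 → 6 → 13 → 8
It first returns after 18 in-shuffles.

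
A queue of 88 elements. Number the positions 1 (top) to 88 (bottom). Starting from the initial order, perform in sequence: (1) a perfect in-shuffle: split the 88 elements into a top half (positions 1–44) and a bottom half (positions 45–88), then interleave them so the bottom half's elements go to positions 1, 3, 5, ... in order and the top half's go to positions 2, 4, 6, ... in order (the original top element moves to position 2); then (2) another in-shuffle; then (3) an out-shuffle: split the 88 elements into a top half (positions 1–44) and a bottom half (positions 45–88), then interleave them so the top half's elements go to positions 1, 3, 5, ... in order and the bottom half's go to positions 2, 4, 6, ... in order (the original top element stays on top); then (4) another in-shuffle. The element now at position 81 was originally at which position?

33

Undo the operations in reverse order, starting from position 81:
  undo op 4 (in-shuffle, from bottom half): 81 ← 85
  undo op 3 (out-shuffle, from top half): 85 ← 43
  undo op 2 (in-shuffle, from bottom half): 43 ← 66
  undo op 1 (in-shuffle, from top half): 66 ← 33
So the element at position 81 came from original position 33.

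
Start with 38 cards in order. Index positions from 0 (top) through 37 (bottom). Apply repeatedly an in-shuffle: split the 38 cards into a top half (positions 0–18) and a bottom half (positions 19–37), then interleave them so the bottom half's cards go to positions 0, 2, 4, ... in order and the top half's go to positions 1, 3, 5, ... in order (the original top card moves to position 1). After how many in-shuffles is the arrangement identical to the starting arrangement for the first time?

12

The in-shuffle permutes the 38 positions with cycle lengths [2, 12, 12, 12].
Every card is home exactly when every cycle has completed a whole number of laps, i.e. after lcm(2, 12) = 12 in-shuffles.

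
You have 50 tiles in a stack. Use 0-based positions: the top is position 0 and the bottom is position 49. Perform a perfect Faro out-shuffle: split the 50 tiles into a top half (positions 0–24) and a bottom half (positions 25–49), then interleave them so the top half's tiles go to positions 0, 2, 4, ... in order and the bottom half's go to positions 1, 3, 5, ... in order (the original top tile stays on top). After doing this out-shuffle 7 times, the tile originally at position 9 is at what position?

Track the tile's position through each out-shuffle:
9 → 18 → 36 → 23 → 46 → 43 → 37 → 25

25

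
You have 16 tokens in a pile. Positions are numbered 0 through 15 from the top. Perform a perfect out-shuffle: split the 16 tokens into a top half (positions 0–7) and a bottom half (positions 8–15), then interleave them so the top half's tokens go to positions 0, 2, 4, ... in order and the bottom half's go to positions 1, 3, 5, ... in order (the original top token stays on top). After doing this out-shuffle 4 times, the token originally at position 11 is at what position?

11

Track the token's position through each out-shuffle:
11 → 7 → 14 → 13 → 11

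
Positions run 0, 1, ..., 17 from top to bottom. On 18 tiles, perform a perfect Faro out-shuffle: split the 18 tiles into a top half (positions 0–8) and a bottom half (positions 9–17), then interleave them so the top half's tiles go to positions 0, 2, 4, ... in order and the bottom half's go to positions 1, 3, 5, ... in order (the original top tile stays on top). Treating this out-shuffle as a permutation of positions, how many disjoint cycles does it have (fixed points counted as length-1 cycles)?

4

Trace each unvisited position around until it returns:
(0) (1 2 4 8 16 15 13 9) (3 6 12 7 14 11 5 10) (17)
4 cycles in total.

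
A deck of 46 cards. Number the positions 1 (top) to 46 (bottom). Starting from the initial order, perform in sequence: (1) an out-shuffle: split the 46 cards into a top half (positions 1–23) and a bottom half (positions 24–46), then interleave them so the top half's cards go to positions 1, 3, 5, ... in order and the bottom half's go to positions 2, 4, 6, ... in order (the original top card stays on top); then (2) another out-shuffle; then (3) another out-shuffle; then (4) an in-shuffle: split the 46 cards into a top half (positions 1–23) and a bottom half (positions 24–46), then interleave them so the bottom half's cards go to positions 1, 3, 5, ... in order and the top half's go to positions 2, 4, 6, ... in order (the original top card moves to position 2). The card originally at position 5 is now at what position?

Track the card from position 5 forward through each operation:
  after op 1 (out-shuffle): 5 → 9
  after op 2 (out-shuffle): 9 → 17
  after op 3 (out-shuffle): 17 → 33
  after op 4 (in-shuffle): 33 → 19

19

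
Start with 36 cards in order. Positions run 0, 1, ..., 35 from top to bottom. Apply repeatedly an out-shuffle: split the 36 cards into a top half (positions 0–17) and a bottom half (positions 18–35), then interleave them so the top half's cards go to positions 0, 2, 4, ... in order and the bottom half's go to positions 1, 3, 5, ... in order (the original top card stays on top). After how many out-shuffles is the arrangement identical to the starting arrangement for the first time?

12

The out-shuffle permutes the 36 positions with cycle lengths [1, 1, 3, 3, 4, 12, 12].
Every card is home exactly when every cycle has completed a whole number of laps, i.e. after lcm(1, 3, 4, 12) = 12 out-shuffles.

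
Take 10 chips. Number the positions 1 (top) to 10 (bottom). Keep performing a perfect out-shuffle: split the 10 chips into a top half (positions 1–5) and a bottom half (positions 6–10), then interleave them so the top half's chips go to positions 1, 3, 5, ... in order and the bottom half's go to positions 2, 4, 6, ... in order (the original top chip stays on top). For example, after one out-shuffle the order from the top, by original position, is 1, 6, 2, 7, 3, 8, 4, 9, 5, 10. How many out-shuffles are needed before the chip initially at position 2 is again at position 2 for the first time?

6

Follow position 2 under repeated out-shuffles:
2 → 3 → 5 → 9 → 8 → 6 → 2
It first returns after 6 out-shuffles.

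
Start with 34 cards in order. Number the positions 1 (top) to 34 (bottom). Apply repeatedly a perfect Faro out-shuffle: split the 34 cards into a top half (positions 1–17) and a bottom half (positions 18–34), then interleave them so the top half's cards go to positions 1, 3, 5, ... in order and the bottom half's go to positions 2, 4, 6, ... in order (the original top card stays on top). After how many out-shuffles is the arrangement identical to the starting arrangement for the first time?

10

The out-shuffle permutes the 34 positions with cycle lengths [1, 1, 2, 10, 10, 10].
Every card is home exactly when every cycle has completed a whole number of laps, i.e. after lcm(1, 2, 10) = 10 out-shuffles.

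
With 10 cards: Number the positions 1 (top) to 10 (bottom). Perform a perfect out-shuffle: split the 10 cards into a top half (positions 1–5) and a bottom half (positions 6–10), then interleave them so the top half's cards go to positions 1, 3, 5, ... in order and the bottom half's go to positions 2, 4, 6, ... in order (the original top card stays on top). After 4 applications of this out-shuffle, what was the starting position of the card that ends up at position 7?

7

Work backwards from position 7, undoing one out-shuffle at a time:
7 ← 4 ← 7 ← 4 ← 7
So the card now at position 7 started at position 7.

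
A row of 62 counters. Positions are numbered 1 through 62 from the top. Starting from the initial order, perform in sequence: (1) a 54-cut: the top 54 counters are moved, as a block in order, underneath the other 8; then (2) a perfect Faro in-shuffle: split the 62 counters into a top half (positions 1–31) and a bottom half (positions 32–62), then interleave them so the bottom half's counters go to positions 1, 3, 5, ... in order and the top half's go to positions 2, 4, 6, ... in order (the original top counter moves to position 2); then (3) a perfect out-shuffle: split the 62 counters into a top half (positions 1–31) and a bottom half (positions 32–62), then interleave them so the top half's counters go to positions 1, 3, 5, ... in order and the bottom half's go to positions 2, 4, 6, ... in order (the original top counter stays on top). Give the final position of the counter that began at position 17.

38

Track the counter from position 17 forward through each operation:
  after op 1 (cut 54): 17 → 25
  after op 2 (in-shuffle): 25 → 50
  after op 3 (out-shuffle): 50 → 38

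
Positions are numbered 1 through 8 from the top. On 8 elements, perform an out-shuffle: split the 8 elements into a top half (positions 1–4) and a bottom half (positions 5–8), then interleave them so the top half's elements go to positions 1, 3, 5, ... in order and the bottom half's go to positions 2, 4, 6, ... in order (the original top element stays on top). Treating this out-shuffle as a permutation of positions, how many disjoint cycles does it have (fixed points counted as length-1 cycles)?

Trace each unvisited position around until it returns:
(1) (2 3 5) (4 7 6) (8)
4 cycles in total.

4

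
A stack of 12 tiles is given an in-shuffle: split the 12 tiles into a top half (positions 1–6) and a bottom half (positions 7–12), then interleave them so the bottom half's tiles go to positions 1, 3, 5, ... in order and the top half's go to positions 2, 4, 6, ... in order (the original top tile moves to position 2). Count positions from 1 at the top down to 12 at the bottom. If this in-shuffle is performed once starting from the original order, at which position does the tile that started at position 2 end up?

Track the tile's position through each in-shuffle:
2 → 4

4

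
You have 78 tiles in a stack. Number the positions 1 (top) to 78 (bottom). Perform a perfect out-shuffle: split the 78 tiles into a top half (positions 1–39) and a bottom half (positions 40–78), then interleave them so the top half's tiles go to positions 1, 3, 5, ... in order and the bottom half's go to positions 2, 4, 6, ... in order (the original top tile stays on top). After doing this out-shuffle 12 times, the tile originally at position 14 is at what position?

42

Track the tile's position through each out-shuffle:
14 → 27 → 53 → 28 → 55 → 32 → 63 → 48 → 18 → 35 → 69 → 60 → 42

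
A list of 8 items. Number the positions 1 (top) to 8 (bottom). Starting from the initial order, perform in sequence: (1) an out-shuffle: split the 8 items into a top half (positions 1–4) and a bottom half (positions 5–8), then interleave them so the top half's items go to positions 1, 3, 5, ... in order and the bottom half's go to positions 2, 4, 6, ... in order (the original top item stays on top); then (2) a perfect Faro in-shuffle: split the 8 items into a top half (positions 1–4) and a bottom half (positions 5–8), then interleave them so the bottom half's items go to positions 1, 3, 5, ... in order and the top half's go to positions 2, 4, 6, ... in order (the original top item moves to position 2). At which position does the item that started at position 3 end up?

1

Track the item from position 3 forward through each operation:
  after op 1 (out-shuffle): 3 → 5
  after op 2 (in-shuffle): 5 → 1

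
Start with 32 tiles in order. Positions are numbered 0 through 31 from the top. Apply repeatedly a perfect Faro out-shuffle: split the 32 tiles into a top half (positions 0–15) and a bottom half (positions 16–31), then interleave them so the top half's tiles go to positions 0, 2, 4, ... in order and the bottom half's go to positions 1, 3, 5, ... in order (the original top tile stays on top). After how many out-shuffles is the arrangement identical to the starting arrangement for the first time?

5

The out-shuffle permutes the 32 positions with cycle lengths [1, 1, 5, 5, 5, 5, 5, 5].
Every tile is home exactly when every cycle has completed a whole number of laps, i.e. after lcm(1, 5) = 5 out-shuffles.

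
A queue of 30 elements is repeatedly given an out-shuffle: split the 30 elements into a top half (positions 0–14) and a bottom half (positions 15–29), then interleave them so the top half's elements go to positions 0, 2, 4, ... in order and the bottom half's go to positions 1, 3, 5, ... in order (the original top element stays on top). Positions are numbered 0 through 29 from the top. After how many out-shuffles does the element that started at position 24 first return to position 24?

28

Follow position 24 under repeated out-shuffles:
24 → 19 → 9 → 18 → 7 → 14 → 28 → 27 → ... → 24 (length 28)
It first returns after 28 out-shuffles.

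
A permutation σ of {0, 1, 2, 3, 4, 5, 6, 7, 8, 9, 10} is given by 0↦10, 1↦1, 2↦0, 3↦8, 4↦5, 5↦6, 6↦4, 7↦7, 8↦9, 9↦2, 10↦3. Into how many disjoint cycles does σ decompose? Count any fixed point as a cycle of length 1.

4

Cycle decomposition: (0 10 3 8 9 2) (1) (4 5 6) (7).
4 cycles.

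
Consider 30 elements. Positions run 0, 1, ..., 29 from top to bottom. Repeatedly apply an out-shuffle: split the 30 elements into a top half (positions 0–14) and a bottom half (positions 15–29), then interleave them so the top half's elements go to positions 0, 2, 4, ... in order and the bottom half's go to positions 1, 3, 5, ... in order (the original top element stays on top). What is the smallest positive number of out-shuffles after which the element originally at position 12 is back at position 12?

Follow position 12 under repeated out-shuffles:
12 → 24 → 19 → 9 → 18 → 7 → 14 → 28 → ... → 12 (length 28)
It first returns after 28 out-shuffles.

28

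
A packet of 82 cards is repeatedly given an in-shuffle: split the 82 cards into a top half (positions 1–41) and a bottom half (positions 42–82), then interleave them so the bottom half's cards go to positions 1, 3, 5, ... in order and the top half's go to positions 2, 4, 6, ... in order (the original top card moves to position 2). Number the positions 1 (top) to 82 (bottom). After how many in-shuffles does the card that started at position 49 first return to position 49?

Follow position 49 under repeated in-shuffles:
49 → 15 → 30 → 60 → 37 → 74 → 65 → 47 → ... → 49 (length 82)
It first returns after 82 in-shuffles.

82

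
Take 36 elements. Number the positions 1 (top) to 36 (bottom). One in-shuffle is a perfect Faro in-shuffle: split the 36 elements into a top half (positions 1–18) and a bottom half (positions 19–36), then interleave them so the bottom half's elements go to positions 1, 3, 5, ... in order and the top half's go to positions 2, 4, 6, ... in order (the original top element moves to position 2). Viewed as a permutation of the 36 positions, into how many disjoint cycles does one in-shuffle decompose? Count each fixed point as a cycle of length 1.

Trace each unvisited position around until it returns:
(1 2 4 8 16 32 ... len 36)
1 cycle in total.

1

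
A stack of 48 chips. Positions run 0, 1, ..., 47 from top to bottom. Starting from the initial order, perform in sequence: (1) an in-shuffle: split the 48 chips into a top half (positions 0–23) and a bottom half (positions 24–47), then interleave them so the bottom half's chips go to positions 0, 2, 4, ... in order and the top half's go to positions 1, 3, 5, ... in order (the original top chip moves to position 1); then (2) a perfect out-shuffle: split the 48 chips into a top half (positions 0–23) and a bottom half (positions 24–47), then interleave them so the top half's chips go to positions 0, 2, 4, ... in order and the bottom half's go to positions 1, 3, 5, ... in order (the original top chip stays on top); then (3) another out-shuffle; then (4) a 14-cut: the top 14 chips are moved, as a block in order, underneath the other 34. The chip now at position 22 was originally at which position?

Undo the operations in reverse order, starting from position 22:
  undo op 4 (cut 14): 22 ← 36
  undo op 3 (out-shuffle, from top half): 36 ← 18
  undo op 2 (out-shuffle, from top half): 18 ← 9
  undo op 1 (in-shuffle, from top half): 9 ← 4
So the chip at position 22 came from original position 4.

4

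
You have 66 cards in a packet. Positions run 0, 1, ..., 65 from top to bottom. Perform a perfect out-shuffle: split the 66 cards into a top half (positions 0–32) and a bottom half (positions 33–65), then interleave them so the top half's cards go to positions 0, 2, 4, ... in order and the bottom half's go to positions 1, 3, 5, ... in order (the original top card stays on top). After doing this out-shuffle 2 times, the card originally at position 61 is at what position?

49

Track the card's position through each out-shuffle:
61 → 57 → 49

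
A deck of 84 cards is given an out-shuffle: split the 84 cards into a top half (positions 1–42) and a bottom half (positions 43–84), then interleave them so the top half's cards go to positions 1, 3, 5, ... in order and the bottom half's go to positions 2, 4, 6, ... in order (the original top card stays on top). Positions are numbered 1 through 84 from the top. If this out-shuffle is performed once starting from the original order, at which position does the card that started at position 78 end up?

Track the card's position through each out-shuffle:
78 → 72

72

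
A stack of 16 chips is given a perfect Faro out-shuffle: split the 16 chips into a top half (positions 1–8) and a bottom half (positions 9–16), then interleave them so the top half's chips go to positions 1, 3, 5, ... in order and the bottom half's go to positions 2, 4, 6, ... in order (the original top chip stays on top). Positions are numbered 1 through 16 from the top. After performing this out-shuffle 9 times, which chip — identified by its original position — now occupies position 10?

13

Work backwards from position 10, undoing one out-shuffle at a time:
10 ← 13 ← 7 ← 4 ← 10 ← 13 ← 7 ← 4 ← 10 ← 13
So the chip now at position 10 started at position 13.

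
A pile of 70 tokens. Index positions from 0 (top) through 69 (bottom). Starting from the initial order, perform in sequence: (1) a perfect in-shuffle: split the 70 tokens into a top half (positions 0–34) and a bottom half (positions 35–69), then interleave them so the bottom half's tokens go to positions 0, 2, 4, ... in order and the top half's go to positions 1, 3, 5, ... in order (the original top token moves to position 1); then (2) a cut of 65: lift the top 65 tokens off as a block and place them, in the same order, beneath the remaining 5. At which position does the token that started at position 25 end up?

56

Track the token from position 25 forward through each operation:
  after op 1 (in-shuffle): 25 → 51
  after op 2 (cut 65): 51 → 56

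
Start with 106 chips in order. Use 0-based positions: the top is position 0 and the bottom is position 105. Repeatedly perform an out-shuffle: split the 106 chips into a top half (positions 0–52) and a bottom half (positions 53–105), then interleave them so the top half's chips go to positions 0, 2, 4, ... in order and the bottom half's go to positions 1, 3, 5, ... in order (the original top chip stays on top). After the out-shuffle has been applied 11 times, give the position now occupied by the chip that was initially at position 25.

Track the chip's position through each out-shuffle:
25 → 50 → 100 → 95 → 85 → 65 → 25 → 50 → 100 → 95 → 85 → 65

65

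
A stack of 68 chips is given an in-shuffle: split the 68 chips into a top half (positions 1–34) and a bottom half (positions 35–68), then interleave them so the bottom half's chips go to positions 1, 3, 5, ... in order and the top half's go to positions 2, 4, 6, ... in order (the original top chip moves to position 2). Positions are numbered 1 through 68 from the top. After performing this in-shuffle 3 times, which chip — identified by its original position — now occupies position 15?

45

Work backwards from position 15, undoing one in-shuffle at a time:
15 ← 42 ← 21 ← 45
So the chip now at position 15 started at position 45.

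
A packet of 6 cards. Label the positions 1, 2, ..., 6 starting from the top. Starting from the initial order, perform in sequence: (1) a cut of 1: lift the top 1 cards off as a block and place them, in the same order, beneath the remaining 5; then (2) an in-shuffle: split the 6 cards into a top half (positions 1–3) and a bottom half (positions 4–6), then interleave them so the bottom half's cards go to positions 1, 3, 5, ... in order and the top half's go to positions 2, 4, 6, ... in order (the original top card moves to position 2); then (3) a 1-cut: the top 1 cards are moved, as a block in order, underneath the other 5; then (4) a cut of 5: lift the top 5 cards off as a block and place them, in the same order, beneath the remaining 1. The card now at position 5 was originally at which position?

1

Undo the operations in reverse order, starting from position 5:
  undo op 4 (cut 5): 5 ← 4
  undo op 3 (cut 1): 4 ← 5
  undo op 2 (in-shuffle, from bottom half): 5 ← 6
  undo op 1 (cut 1): 6 ← 1
So the card at position 5 came from original position 1.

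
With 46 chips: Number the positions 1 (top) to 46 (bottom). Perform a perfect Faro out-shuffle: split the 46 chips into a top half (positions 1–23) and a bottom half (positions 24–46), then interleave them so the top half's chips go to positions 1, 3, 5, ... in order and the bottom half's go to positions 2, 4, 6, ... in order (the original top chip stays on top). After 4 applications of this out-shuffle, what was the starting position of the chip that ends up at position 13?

Work backwards from position 13, undoing one out-shuffle at a time:
13 ← 7 ← 4 ← 25 ← 13
So the chip now at position 13 started at position 13.

13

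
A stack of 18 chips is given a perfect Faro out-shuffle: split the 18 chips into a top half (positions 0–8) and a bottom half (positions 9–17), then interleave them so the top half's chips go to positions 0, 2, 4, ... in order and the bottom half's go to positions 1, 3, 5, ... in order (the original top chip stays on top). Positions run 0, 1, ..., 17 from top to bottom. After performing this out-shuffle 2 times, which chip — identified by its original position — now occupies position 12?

3

Work backwards from position 12, undoing one out-shuffle at a time:
12 ← 6 ← 3
So the chip now at position 12 started at position 3.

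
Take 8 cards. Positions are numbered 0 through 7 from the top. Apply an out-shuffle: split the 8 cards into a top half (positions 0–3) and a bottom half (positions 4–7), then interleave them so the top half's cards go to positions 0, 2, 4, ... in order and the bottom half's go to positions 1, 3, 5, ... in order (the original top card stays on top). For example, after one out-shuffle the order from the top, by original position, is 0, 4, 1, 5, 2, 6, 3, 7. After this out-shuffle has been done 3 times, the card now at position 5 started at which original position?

Work backwards from position 5, undoing one out-shuffle at a time:
5 ← 6 ← 3 ← 5
So the card now at position 5 started at position 5.

5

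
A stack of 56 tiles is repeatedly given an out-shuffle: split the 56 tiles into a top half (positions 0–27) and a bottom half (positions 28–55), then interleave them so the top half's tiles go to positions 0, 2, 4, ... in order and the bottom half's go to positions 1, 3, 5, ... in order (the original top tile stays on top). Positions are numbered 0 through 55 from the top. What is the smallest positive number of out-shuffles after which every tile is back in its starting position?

20

The out-shuffle permutes the 56 positions with cycle lengths [1, 1, 4, 10, 20, 20].
Every tile is home exactly when every cycle has completed a whole number of laps, i.e. after lcm(1, 4, 10, 20) = 20 out-shuffles.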